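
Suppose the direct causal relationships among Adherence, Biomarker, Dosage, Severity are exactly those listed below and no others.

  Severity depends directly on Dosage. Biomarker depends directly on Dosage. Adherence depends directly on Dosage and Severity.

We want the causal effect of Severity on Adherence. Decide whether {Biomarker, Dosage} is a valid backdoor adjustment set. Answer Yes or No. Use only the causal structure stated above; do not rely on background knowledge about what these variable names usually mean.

Backdoor paths from Severity to Adherence (paths whose first edge points into Severity):
  P1: Severity <- Dosage -> Adherence
Condition 1 (no descendant of Severity in the set): holds — descendants of Severity are {Adherence}; none are in {Biomarker, Dosage}.
Condition 2 (every backdoor path blocked by {Biomarker, Dosage}):
  P1: blocked at fork node Dosage ∈ conditioning set.
{Biomarker, Dosage} satisfies the backdoor criterion.

Yes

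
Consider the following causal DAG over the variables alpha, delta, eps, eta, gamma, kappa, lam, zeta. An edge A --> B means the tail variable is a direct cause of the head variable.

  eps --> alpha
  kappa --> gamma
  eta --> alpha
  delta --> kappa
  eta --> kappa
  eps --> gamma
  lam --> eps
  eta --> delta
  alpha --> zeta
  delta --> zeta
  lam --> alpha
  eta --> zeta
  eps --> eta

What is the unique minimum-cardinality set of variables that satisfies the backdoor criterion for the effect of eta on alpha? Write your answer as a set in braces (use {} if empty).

{eps}

Variables eligible for adjustment (non-descendants of eta, excluding eta and alpha): {eps, lam}.
Backdoor paths from eta to alpha:
  P1: eta <- eps <- lam -> alpha
  P2: eta <- eps -> gamma <- kappa <- delta -> zeta <- alpha
  P3: eta <- eps -> alpha
The empty set is not sufficient: P1 (eta <- eps <- lam -> alpha) has no collider blocking it and no conditioned non-collider, so it is open.
Try {eps}:
  P1: blocked at chain node eps ∈ conditioning set.
  P2: blocked at fork node eps ∈ conditioning set.
  P3: blocked at fork node eps ∈ conditioning set.
{eps} contains no descendant of eta and blocks every backdoor path.
No other singleton works — e.g. {lam} leaves P3 open — so {eps} is the unique smallest valid adjustment set.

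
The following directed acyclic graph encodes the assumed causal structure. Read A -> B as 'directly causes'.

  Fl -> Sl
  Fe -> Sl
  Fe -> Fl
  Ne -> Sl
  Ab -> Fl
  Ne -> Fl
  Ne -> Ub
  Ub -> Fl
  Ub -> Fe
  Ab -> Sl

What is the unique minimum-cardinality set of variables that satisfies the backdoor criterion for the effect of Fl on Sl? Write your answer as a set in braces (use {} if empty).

Variables eligible for adjustment (non-descendants of Fl, excluding Fl and Sl): {Ab, Fe, Ne, Ub}.
Backdoor paths from Fl to Sl:
  P1: Fl <- Ab -> Sl
  P2: Fl <- Ne -> Ub -> Fe -> Sl
  P3: Fl <- Ne -> Sl
  P4: Fl <- Ub <- Ne -> Sl
  P5: Fl <- Ub -> Fe -> Sl
  P6: Fl <- Fe <- Ub <- Ne -> Sl
  P7: Fl <- Fe -> Sl
The empty set is not sufficient: P1 (Fl <- Ab -> Sl) has no collider blocking it and no conditioned non-collider, so it is open.
Try {Ab, Fe, Ne}:
  P1: blocked at fork node Ab ∈ conditioning set.
  P2: blocked at fork node Ne ∈ conditioning set.
  P3: blocked at fork node Ne ∈ conditioning set.
  P4: blocked at fork node Ne ∈ conditioning set.
  P5: blocked at chain node Fe ∈ conditioning set.
  P6: blocked at chain node Fe ∈ conditioning set.
  P7: blocked at fork node Fe ∈ conditioning set.
{Ab, Fe, Ne} contains no descendant of Fl and blocks every backdoor path.
Every element of {Ab, Fe, Ne} is needed (dropping Ab leaves P1 open; dropping Fe leaves P5 open; dropping Ne leaves P3 open), so no proper subset is valid.
Among all size-3 subsets of the eligible variables, only {Ab, Fe, Ne} blocks every backdoor path, so it is the unique smallest valid adjustment set.

{Ab, Fe, Ne}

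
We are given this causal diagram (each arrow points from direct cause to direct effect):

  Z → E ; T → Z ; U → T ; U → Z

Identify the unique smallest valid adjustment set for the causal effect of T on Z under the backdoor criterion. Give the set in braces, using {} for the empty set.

Variables eligible for adjustment (non-descendants of T, excluding T and Z): {U}.
Backdoor paths from T to Z:
  P1: T <- U -> Z
The empty set is not sufficient: P1 (T <- U -> Z) has no collider blocking it and no conditioned non-collider, so it is open.
Try {U}:
  P1: blocked at fork node U ∈ conditioning set.
{U} contains no descendant of T and blocks every backdoor path.
{U} is the unique smallest valid adjustment set.

{U}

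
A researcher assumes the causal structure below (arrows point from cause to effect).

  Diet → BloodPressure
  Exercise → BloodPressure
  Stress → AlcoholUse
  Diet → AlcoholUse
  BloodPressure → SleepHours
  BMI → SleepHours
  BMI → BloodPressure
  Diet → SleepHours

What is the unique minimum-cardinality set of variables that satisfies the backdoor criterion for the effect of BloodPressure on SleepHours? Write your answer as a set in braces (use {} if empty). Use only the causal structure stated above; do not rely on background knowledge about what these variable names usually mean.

Variables eligible for adjustment (non-descendants of BloodPressure, excluding BloodPressure and SleepHours): {AlcoholUse, BMI, Diet, Exercise, Stress}.
Backdoor paths from BloodPressure to SleepHours:
  P1: BloodPressure <- Diet -> SleepHours
  P2: BloodPressure <- BMI -> SleepHours
The empty set is not sufficient: P1 (BloodPressure <- Diet -> SleepHours) has no collider blocking it and no conditioned non-collider, so it is open.
Try {BMI, Diet}:
  P1: blocked at fork node Diet ∈ conditioning set.
  P2: blocked at fork node BMI ∈ conditioning set.
{BMI, Diet} contains no descendant of BloodPressure and blocks every backdoor path.
Every element of {BMI, Diet} is needed (dropping BMI leaves P2 open; dropping Diet leaves P1 open), so no proper subset is valid.
Among all size-2 subsets of the eligible variables, only {BMI, Diet} blocks every backdoor path, so it is the unique smallest valid adjustment set.

{BMI, Diet}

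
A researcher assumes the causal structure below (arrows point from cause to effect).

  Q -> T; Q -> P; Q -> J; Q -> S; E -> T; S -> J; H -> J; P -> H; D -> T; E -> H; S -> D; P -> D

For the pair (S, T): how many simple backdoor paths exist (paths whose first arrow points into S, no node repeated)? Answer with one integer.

A backdoor path from S to T is any simple undirected path whose first edge points into S (i.e. leaves S via a parent).
Parents of S: {Q}.
Enumerating:
  P1: S <- Q -> P -> D -> T
  P2: S <- Q -> P -> H <- E -> T
  P3: S <- Q -> T
  P4: S <- Q -> J <- H <- E -> T
  P5: S <- Q -> J <- H <- P -> D -> T
That exhausts the simple backdoor paths. Count: 5.

5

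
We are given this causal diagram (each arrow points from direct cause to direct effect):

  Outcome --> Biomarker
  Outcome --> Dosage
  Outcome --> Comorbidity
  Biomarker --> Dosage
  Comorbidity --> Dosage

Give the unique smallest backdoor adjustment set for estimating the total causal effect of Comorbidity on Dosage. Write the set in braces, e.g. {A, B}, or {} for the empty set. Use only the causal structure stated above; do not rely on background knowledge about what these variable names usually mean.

Variables eligible for adjustment (non-descendants of Comorbidity, excluding Comorbidity and Dosage): {Biomarker, Outcome}.
Backdoor paths from Comorbidity to Dosage:
  P1: Comorbidity <- Outcome -> Biomarker -> Dosage
  P2: Comorbidity <- Outcome -> Dosage
The empty set is not sufficient: P1 (Comorbidity <- Outcome -> Biomarker -> Dosage) has no collider blocking it and no conditioned non-collider, so it is open.
Try {Outcome}:
  P1: blocked at fork node Outcome ∈ conditioning set.
  P2: blocked at fork node Outcome ∈ conditioning set.
{Outcome} contains no descendant of Comorbidity and blocks every backdoor path.
No other singleton works — e.g. {Biomarker} leaves P2 open — so {Outcome} is the unique smallest valid adjustment set.

{Outcome}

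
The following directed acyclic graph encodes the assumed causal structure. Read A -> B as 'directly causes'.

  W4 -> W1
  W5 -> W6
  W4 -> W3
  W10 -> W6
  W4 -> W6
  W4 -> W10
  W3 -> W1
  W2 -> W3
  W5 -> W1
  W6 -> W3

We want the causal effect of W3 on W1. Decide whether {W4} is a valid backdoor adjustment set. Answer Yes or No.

No

Backdoor paths from W3 to W1 (paths whose first edge points into W3):
  P1: W3 <- W4 -> W10 -> W6 <- W5 -> W1
  P2: W3 <- W4 -> W6 <- W5 -> W1
  P3: W3 <- W4 -> W1
  P4: W3 <- W6 <- W4 -> W1
  P5: W3 <- W6 <- W5 -> W1
  P6: W3 <- W6 <- W10 <- W4 -> W1
Condition 1 (no descendant of W3 in the set): holds — descendants of W3 are {W1}; none are in {W4}.
Condition 2 (every backdoor path blocked by {W4}):
  P1: blocked at fork node W4 ∈ conditioning set.
  P2: blocked at fork node W4 ∈ conditioning set.
  P3: blocked at fork node W4 ∈ conditioning set.
  P4: blocked at fork node W4 ∈ conditioning set.
  P5: open — no interior node is in the conditioning set.
  P6: blocked at fork node W4 ∈ conditioning set.
{W4} does not satisfy the backdoor criterion.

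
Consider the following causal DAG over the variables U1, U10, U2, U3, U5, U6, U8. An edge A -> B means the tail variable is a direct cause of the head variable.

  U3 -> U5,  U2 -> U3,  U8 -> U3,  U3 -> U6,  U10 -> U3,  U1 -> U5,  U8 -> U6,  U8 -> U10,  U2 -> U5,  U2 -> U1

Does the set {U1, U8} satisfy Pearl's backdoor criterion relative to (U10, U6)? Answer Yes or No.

Yes

Backdoor paths from U10 to U6 (paths whose first edge points into U10):
  P1: U10 <- U8 -> U3 -> U6
  P2: U10 <- U8 -> U6
Condition 1 (no descendant of U10 in the set): holds — descendants of U10 are {U3, U5, U6}; none are in {U1, U8}.
Condition 2 (every backdoor path blocked by {U1, U8}):
  P1: blocked at fork node U8 ∈ conditioning set.
  P2: blocked at fork node U8 ∈ conditioning set.
{U1, U8} satisfies the backdoor criterion.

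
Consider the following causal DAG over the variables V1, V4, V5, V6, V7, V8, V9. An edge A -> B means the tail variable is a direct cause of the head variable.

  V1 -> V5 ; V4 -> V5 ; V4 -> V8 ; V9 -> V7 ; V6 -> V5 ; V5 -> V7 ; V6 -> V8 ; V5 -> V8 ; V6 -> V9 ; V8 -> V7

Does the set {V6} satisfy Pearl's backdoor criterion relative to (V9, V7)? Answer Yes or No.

Backdoor paths from V9 to V7 (paths whose first edge points into V9):
  P1: V9 <- V6 -> V5 <- V4 -> V8 -> V7
  P2: V9 <- V6 -> V5 -> V8 -> V7
  P3: V9 <- V6 -> V5 -> V7
  P4: V9 <- V6 -> V8 <- V4 -> V5 -> V7
  P5: V9 <- V6 -> V8 <- V5 -> V7
  P6: V9 <- V6 -> V8 -> V7
Condition 1 (no descendant of V9 in the set): holds — descendants of V9 are {V7}; none are in {V6}.
Condition 2 (every backdoor path blocked by {V6}):
  P1: blocked at fork node V6 ∈ conditioning set.
  P2: blocked at fork node V6 ∈ conditioning set.
  P3: blocked at fork node V6 ∈ conditioning set.
  P4: blocked at fork node V6 ∈ conditioning set.
  P5: blocked at fork node V6 ∈ conditioning set.
  P6: blocked at fork node V6 ∈ conditioning set.
{V6} satisfies the backdoor criterion.

Yes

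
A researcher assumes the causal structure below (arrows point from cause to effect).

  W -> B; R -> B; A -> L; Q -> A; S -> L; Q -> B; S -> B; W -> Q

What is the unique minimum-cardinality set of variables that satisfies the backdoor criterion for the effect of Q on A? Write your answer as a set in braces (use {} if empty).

{}

Variables eligible for adjustment (non-descendants of Q, excluding Q and A): {R, S, W}.
Backdoor paths from Q to A:
  P1: Q <- W -> B <- S -> L <- A
Each backdoor path contains an unconditioned collider, so every path is already blocked with the empty conditioning set:
  P1: blocked at collider B (neither it nor any descendant is in the conditioning set).
The empty set is therefore the unique smallest valid set.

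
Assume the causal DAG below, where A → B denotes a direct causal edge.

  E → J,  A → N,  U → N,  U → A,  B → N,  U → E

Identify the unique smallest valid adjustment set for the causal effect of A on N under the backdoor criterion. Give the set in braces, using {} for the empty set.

{U}

Variables eligible for adjustment (non-descendants of A, excluding A and N): {B, E, J, U}.
Backdoor paths from A to N:
  P1: A <- U -> N
The empty set is not sufficient: P1 (A <- U -> N) has no collider blocking it and no conditioned non-collider, so it is open.
Try {U}:
  P1: blocked at fork node U ∈ conditioning set.
{U} contains no descendant of A and blocks every backdoor path.
No other singleton works — e.g. {E} leaves P1 open — so {U} is the unique smallest valid adjustment set.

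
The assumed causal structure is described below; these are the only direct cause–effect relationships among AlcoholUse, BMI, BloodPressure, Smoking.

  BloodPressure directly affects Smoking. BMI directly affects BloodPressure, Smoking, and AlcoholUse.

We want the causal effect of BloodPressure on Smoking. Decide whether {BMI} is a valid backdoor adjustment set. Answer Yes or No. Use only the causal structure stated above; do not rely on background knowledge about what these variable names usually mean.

Backdoor paths from BloodPressure to Smoking (paths whose first edge points into BloodPressure):
  P1: BloodPressure <- BMI -> Smoking
Condition 1 (no descendant of BloodPressure in the set): holds — descendants of BloodPressure are {Smoking}; none are in {BMI}.
Condition 2 (every backdoor path blocked by {BMI}):
  P1: blocked at fork node BMI ∈ conditioning set.
{BMI} satisfies the backdoor criterion.

Yes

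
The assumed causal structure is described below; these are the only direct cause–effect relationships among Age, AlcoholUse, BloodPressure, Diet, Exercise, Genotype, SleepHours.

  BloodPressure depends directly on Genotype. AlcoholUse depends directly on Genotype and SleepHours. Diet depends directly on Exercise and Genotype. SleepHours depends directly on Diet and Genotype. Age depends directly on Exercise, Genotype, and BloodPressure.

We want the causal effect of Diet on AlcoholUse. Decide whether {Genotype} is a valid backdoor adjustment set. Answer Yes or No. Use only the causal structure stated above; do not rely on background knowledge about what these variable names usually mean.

Backdoor paths from Diet to AlcoholUse (paths whose first edge points into Diet):
  P1: Diet <- Genotype -> SleepHours -> AlcoholUse
  P2: Diet <- Genotype -> AlcoholUse
  P3: Diet <- Exercise -> Age <- Genotype -> SleepHours -> AlcoholUse
  P4: Diet <- Exercise -> Age <- Genotype -> AlcoholUse
  P5: Diet <- Exercise -> Age <- BloodPressure <- Genotype -> SleepHours -> AlcoholUse
  P6: Diet <- Exercise -> Age <- BloodPressure <- Genotype -> AlcoholUse
Condition 1 (no descendant of Diet in the set): holds — descendants of Diet are {AlcoholUse, SleepHours}; none are in {Genotype}.
Condition 2 (every backdoor path blocked by {Genotype}):
  P1: blocked at fork node Genotype ∈ conditioning set.
  P2: blocked at fork node Genotype ∈ conditioning set.
  P3: blocked at collider Age (neither it nor any descendant is in the conditioning set).
  P4: blocked at collider Age (neither it nor any descendant is in the conditioning set).
  P5: blocked at collider Age (neither it nor any descendant is in the conditioning set).
  P6: blocked at collider Age (neither it nor any descendant is in the conditioning set).
{Genotype} satisfies the backdoor criterion.

Yes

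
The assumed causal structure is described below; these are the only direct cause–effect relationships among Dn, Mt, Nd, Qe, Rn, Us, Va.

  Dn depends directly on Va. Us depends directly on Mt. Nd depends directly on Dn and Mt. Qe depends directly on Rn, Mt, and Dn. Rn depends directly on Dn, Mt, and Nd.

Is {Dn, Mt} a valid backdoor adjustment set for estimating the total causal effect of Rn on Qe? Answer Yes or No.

Yes

Backdoor paths from Rn to Qe (paths whose first edge points into Rn):
  P1: Rn <- Dn -> Nd <- Mt -> Qe
  P2: Rn <- Dn -> Qe
  P3: Rn <- Mt -> Nd <- Dn -> Qe
  P4: Rn <- Mt -> Qe
  P5: Rn <- Nd <- Dn -> Qe
  P6: Rn <- Nd <- Mt -> Qe
Condition 1 (no descendant of Rn in the set): holds — descendants of Rn are {Qe}; none are in {Dn, Mt}.
Condition 2 (every backdoor path blocked by {Dn, Mt}):
  P1: blocked at fork node Dn ∈ conditioning set.
  P2: blocked at fork node Dn ∈ conditioning set.
  P3: blocked at fork node Mt ∈ conditioning set.
  P4: blocked at fork node Mt ∈ conditioning set.
  P5: blocked at fork node Dn ∈ conditioning set.
  P6: blocked at fork node Mt ∈ conditioning set.
{Dn, Mt} satisfies the backdoor criterion.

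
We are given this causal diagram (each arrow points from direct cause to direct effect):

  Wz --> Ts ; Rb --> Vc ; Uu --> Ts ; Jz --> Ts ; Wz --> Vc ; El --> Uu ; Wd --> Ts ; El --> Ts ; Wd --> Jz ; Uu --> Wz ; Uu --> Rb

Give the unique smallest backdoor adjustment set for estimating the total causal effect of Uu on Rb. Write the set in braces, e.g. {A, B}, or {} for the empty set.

{}

Variables eligible for adjustment (non-descendants of Uu, excluding Uu and Rb): {El, Jz, Wd}.
Backdoor paths from Uu to Rb:
  P1: Uu <- El -> Ts <- Wz -> Vc <- Rb
Each backdoor path contains an unconditioned collider, so every path is already blocked with the empty conditioning set:
  P1: blocked at collider Ts (neither it nor any descendant is in the conditioning set).
The empty set is therefore the unique smallest valid set.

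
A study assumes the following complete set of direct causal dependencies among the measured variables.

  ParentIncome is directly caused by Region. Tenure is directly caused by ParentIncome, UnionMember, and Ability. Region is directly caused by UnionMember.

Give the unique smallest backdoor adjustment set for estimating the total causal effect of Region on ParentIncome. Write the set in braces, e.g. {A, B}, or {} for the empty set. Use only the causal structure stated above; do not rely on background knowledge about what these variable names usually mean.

{}

Variables eligible for adjustment (non-descendants of Region, excluding Region and ParentIncome): {Ability, UnionMember}.
Backdoor paths from Region to ParentIncome:
  P1: Region <- UnionMember -> Tenure <- ParentIncome
Each backdoor path contains an unconditioned collider, so every path is already blocked with the empty conditioning set:
  P1: blocked at collider Tenure (neither it nor any descendant is in the conditioning set).
The empty set is therefore the unique smallest valid set.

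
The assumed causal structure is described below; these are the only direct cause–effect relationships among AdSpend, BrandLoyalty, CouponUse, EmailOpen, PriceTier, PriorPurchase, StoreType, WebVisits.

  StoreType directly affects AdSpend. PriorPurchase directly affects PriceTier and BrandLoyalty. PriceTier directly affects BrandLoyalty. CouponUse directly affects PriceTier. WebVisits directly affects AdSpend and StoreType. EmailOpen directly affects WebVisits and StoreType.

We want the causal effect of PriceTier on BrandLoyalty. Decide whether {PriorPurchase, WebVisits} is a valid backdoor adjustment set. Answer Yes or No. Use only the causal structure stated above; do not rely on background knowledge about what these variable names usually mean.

Backdoor paths from PriceTier to BrandLoyalty (paths whose first edge points into PriceTier):
  P1: PriceTier <- PriorPurchase -> BrandLoyalty
Condition 1 (no descendant of PriceTier in the set): holds — descendants of PriceTier are {BrandLoyalty}; none are in {PriorPurchase, WebVisits}.
Condition 2 (every backdoor path blocked by {PriorPurchase, WebVisits}):
  P1: blocked at fork node PriorPurchase ∈ conditioning set.
{PriorPurchase, WebVisits} satisfies the backdoor criterion.

Yes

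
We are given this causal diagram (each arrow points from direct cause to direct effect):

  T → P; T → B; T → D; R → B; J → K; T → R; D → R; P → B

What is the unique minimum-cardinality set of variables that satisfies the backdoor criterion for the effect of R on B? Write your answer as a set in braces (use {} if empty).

Variables eligible for adjustment (non-descendants of R, excluding R and B): {D, J, K, P, T}.
Backdoor paths from R to B:
  P1: R <- T -> P -> B
  P2: R <- T -> B
  P3: R <- D <- T -> P -> B
  P4: R <- D <- T -> B
The empty set is not sufficient: P1 (R <- T -> P -> B) has no collider blocking it and no conditioned non-collider, so it is open.
Try {T}:
  P1: blocked at fork node T ∈ conditioning set.
  P2: blocked at fork node T ∈ conditioning set.
  P3: blocked at fork node T ∈ conditioning set.
  P4: blocked at fork node T ∈ conditioning set.
{T} contains no descendant of R and blocks every backdoor path.
No other singleton works — e.g. {J} leaves P1 open — so {T} is the unique smallest valid adjustment set.

{T}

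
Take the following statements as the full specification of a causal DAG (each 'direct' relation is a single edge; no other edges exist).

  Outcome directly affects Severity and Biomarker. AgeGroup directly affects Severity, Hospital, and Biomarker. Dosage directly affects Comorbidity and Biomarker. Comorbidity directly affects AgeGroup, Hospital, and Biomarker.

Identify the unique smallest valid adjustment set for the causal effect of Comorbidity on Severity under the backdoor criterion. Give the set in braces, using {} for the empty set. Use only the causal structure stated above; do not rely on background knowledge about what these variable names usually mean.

{}

Variables eligible for adjustment (non-descendants of Comorbidity, excluding Comorbidity and Severity): {Dosage, Outcome}.
Backdoor paths from Comorbidity to Severity:
  P1: Comorbidity <- Dosage -> Biomarker <- Outcome -> Severity
  P2: Comorbidity <- Dosage -> Biomarker <- AgeGroup -> Severity
Each backdoor path contains an unconditioned collider, so every path is already blocked with the empty conditioning set:
  P1: blocked at collider Biomarker (neither it nor any descendant is in the conditioning set).
  P2: blocked at collider Biomarker (neither it nor any descendant is in the conditioning set).
The empty set is therefore the unique smallest valid set.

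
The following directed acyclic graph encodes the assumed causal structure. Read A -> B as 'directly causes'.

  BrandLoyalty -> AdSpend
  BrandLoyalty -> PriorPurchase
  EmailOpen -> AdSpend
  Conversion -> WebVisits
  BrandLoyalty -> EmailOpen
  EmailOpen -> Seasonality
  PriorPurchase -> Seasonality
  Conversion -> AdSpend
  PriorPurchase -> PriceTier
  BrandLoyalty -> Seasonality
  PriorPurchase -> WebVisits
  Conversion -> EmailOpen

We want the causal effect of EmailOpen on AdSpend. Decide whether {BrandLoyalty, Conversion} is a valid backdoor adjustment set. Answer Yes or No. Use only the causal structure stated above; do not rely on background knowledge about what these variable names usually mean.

Backdoor paths from EmailOpen to AdSpend (paths whose first edge points into EmailOpen):
  P1: EmailOpen <- Conversion -> AdSpend
  P2: EmailOpen <- Conversion -> WebVisits <- PriorPurchase <- BrandLoyalty -> AdSpend
  P3: EmailOpen <- Conversion -> WebVisits <- PriorPurchase -> Seasonality <- BrandLoyalty -> AdSpend
  P4: EmailOpen <- BrandLoyalty -> PriorPurchase -> WebVisits <- Conversion -> AdSpend
  P5: EmailOpen <- BrandLoyalty -> AdSpend
  P6: EmailOpen <- BrandLoyalty -> Seasonality <- PriorPurchase -> WebVisits <- Conversion -> AdSpend
Condition 1 (no descendant of EmailOpen in the set): holds — descendants of EmailOpen are {AdSpend, Seasonality}; none are in {BrandLoyalty, Conversion}.
Condition 2 (every backdoor path blocked by {BrandLoyalty, Conversion}):
  P1: blocked at fork node Conversion ∈ conditioning set.
  P2: blocked at fork node Conversion ∈ conditioning set.
  P3: blocked at fork node Conversion ∈ conditioning set.
  P4: blocked at fork node BrandLoyalty ∈ conditioning set.
  P5: blocked at fork node BrandLoyalty ∈ conditioning set.
  P6: blocked at fork node BrandLoyalty ∈ conditioning set.
{BrandLoyalty, Conversion} satisfies the backdoor criterion.

Yes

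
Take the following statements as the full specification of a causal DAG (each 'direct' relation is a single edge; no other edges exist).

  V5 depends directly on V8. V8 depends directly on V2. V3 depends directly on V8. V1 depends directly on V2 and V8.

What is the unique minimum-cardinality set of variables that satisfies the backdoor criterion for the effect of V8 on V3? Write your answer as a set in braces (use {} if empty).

{}

Variables eligible for adjustment (non-descendants of V8, excluding V8 and V3): {V2}.
Backdoor paths from V8 to V3:
  (none)
With no backdoor paths the empty set already satisfies the criterion, and it is trivially minimal.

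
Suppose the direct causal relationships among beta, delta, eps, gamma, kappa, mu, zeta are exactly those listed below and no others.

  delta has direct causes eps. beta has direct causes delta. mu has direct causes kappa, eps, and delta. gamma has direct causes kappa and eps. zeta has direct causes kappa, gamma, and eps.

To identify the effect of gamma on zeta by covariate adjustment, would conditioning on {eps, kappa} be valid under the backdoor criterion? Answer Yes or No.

Yes

Backdoor paths from gamma to zeta (paths whose first edge points into gamma):
  P1: gamma <- kappa -> zeta
  P2: gamma <- kappa -> mu <- eps -> zeta
  P3: gamma <- kappa -> mu <- delta <- eps -> zeta
  P4: gamma <- eps -> zeta
  P5: gamma <- eps -> delta -> mu <- kappa -> zeta
  P6: gamma <- eps -> mu <- kappa -> zeta
Condition 1 (no descendant of gamma in the set): holds — descendants of gamma are {zeta}; none are in {eps, kappa}.
Condition 2 (every backdoor path blocked by {eps, kappa}):
  P1: blocked at fork node kappa ∈ conditioning set.
  P2: blocked at fork node kappa ∈ conditioning set.
  P3: blocked at fork node kappa ∈ conditioning set.
  P4: blocked at fork node eps ∈ conditioning set.
  P5: blocked at fork node eps ∈ conditioning set.
  P6: blocked at fork node eps ∈ conditioning set.
{eps, kappa} satisfies the backdoor criterion.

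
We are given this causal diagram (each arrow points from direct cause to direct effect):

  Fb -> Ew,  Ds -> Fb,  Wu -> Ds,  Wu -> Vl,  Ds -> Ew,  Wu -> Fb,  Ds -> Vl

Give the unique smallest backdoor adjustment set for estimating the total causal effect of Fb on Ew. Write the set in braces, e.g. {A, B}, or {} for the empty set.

{Ds}

Variables eligible for adjustment (non-descendants of Fb, excluding Fb and Ew): {Ds, Vl, Wu}.
Backdoor paths from Fb to Ew:
  P1: Fb <- Wu -> Ds -> Ew
  P2: Fb <- Wu -> Vl <- Ds -> Ew
  P3: Fb <- Ds -> Ew
The empty set is not sufficient: P1 (Fb <- Wu -> Ds -> Ew) has no collider blocking it and no conditioned non-collider, so it is open.
Try {Ds}:
  P1: blocked at chain node Ds ∈ conditioning set.
  P2: blocked at collider Vl (neither it nor any descendant is in the conditioning set).
  P3: blocked at fork node Ds ∈ conditioning set.
{Ds} contains no descendant of Fb and blocks every backdoor path.
No other singleton works — e.g. {Wu} leaves P3 open — so {Ds} is the unique smallest valid adjustment set.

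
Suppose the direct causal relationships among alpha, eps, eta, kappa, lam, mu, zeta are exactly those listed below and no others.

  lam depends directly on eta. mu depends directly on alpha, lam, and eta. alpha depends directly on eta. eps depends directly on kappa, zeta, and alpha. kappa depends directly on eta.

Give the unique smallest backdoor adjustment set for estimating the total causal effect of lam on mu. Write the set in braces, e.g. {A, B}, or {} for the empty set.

{eta}

Variables eligible for adjustment (non-descendants of lam, excluding lam and mu): {alpha, eps, eta, kappa, zeta}.
Backdoor paths from lam to mu:
  P1: lam <- eta -> alpha -> mu
  P2: lam <- eta -> mu
  P3: lam <- eta -> kappa -> eps <- alpha -> mu
The empty set is not sufficient: P1 (lam <- eta -> alpha -> mu) has no collider blocking it and no conditioned non-collider, so it is open.
Try {eta}:
  P1: blocked at fork node eta ∈ conditioning set.
  P2: blocked at fork node eta ∈ conditioning set.
  P3: blocked at fork node eta ∈ conditioning set.
{eta} contains no descendant of lam and blocks every backdoor path.
No other singleton works — e.g. {alpha} leaves P2 open — so {eta} is the unique smallest valid adjustment set.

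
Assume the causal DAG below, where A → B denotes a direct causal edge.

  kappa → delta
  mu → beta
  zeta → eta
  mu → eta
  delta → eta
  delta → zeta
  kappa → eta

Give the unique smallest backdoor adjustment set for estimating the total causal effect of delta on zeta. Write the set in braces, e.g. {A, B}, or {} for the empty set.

{}

Variables eligible for adjustment (non-descendants of delta, excluding delta and zeta): {beta, kappa, mu}.
Backdoor paths from delta to zeta:
  P1: delta <- kappa -> eta <- zeta
Each backdoor path contains an unconditioned collider, so every path is already blocked with the empty conditioning set:
  P1: blocked at collider eta (neither it nor any descendant is in the conditioning set).
The empty set is therefore the unique smallest valid set.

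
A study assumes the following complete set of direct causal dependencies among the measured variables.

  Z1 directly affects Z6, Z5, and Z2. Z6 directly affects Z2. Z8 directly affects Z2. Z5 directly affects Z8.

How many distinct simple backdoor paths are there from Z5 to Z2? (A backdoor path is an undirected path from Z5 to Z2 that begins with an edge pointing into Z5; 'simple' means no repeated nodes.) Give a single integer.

2

A backdoor path from Z5 to Z2 is any simple undirected path whose first edge points into Z5 (i.e. leaves Z5 via a parent).
Parents of Z5: {Z1}.
Enumerating:
  P1: Z5 <- Z1 -> Z6 -> Z2
  P2: Z5 <- Z1 -> Z2
That exhausts the simple backdoor paths. Count: 2.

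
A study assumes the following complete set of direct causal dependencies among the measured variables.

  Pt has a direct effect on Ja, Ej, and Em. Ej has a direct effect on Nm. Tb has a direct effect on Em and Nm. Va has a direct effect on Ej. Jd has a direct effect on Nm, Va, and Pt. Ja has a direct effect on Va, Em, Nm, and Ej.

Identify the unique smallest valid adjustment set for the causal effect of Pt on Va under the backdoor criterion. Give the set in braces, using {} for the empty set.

Variables eligible for adjustment (non-descendants of Pt, excluding Pt and Va): {Jd, Tb}.
Backdoor paths from Pt to Va:
  P1: Pt <- Jd -> Va
  P2: Pt <- Jd -> Nm <- Ja -> Va
  P3: Pt <- Jd -> Nm <- Ja -> Ej <- Va
  P4: Pt <- Jd -> Nm <- Tb -> Em <- Ja -> Va
  P5: Pt <- Jd -> Nm <- Tb -> Em <- Ja -> Ej <- Va
  P6: Pt <- Jd -> Nm <- Ej <- Ja -> Va
  P7: Pt <- Jd -> Nm <- Ej <- Va
The empty set is not sufficient: P1 (Pt <- Jd -> Va) has no collider blocking it and no conditioned non-collider, so it is open.
Try {Jd}:
  P1: blocked at fork node Jd ∈ conditioning set.
  P2: blocked at fork node Jd ∈ conditioning set.
  P3: blocked at fork node Jd ∈ conditioning set.
  P4: blocked at fork node Jd ∈ conditioning set.
  P5: blocked at fork node Jd ∈ conditioning set.
  P6: blocked at fork node Jd ∈ conditioning set.
  P7: blocked at fork node Jd ∈ conditioning set.
{Jd} contains no descendant of Pt and blocks every backdoor path.
No other singleton works — e.g. {Tb} leaves P1 open — so {Jd} is the unique smallest valid adjustment set.

{Jd}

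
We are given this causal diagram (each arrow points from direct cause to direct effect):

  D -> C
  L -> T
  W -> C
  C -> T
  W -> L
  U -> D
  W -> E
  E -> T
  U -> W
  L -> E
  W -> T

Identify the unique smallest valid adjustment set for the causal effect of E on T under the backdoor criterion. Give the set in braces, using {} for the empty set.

{L, W}

Variables eligible for adjustment (non-descendants of E, excluding E and T): {C, D, L, U, W}.
Backdoor paths from E to T:
  P1: E <- W <- U -> D -> C -> T
  P2: E <- W -> L -> T
  P3: E <- W -> C -> T
  P4: E <- W -> T
  P5: E <- L <- W <- U -> D -> C -> T
  P6: E <- L <- W -> C -> T
  P7: E <- L <- W -> T
  P8: E <- L -> T
The empty set is not sufficient: P1 (E <- W <- U -> D -> C -> T) has no collider blocking it and no conditioned non-collider, so it is open.
Try {L, W}:
  P1: blocked at chain node W ∈ conditioning set.
  P2: blocked at fork node W ∈ conditioning set.
  P3: blocked at fork node W ∈ conditioning set.
  P4: blocked at fork node W ∈ conditioning set.
  P5: blocked at chain node L ∈ conditioning set.
  P6: blocked at chain node L ∈ conditioning set.
  P7: blocked at chain node L ∈ conditioning set.
  P8: blocked at fork node L ∈ conditioning set.
{L, W} contains no descendant of E and blocks every backdoor path.
Every element of {L, W} is needed (dropping L leaves P8 open; dropping W leaves P1 open), so no proper subset is valid.
Among all size-2 subsets of the eligible variables, only {L, W} blocks every backdoor path, so it is the unique smallest valid adjustment set.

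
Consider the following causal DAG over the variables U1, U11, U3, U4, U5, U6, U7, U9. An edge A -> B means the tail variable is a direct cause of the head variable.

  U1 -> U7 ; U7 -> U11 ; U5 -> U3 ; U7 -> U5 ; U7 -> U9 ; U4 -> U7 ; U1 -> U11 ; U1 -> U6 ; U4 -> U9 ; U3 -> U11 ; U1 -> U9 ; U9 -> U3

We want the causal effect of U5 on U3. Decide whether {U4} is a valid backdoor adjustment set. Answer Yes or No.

No

Backdoor paths from U5 to U3 (paths whose first edge points into U5):
  P1: U5 <- U7 <- U4 -> U9 <- U1 -> U11 <- U3
  P2: U5 <- U7 <- U4 -> U9 -> U3
  P3: U5 <- U7 <- U1 -> U9 -> U3
  P4: U5 <- U7 <- U1 -> U11 <- U3
  P5: U5 <- U7 -> U9 <- U1 -> U11 <- U3
  P6: U5 <- U7 -> U9 -> U3
  P7: U5 <- U7 -> U11 <- U1 -> U9 -> U3
  P8: U5 <- U7 -> U11 <- U3
Condition 1 (no descendant of U5 in the set): holds — descendants of U5 are {U11, U3}; none are in {U4}.
Condition 2 (every backdoor path blocked by {U4}):
  P1: blocked at fork node U4 ∈ conditioning set.
  P2: blocked at fork node U4 ∈ conditioning set.
  P3: open — no interior node is in the conditioning set.
  P4: blocked at collider U11 (neither it nor any descendant is in the conditioning set).
  P5: blocked at collider U9 (neither it nor any descendant is in the conditioning set).
  P6: open — no interior node is in the conditioning set.
  P7: blocked at collider U11 (neither it nor any descendant is in the conditioning set).
  P8: blocked at collider U11 (neither it nor any descendant is in the conditioning set).
{U4} does not satisfy the backdoor criterion.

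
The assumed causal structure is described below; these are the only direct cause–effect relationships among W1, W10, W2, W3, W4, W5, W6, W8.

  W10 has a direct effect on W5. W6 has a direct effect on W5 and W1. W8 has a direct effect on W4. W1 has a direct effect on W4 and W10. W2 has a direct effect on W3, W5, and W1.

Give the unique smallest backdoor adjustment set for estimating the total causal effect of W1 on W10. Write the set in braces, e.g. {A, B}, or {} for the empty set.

Variables eligible for adjustment (non-descendants of W1, excluding W1 and W10): {W2, W3, W6, W8}.
Backdoor paths from W1 to W10:
  P1: W1 <- W6 -> W5 <- W10
  P2: W1 <- W2 -> W5 <- W10
Each backdoor path contains an unconditioned collider, so every path is already blocked with the empty conditioning set:
  P1: blocked at collider W5 (neither it nor any descendant is in the conditioning set).
  P2: blocked at collider W5 (neither it nor any descendant is in the conditioning set).
The empty set is therefore the unique smallest valid set.

{}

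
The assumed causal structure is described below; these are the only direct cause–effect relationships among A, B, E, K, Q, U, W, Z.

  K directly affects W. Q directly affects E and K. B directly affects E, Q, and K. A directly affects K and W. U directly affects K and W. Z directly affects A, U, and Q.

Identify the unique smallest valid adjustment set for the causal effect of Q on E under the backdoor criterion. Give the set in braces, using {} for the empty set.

{B}

Variables eligible for adjustment (non-descendants of Q, excluding Q and E): {A, B, U, Z}.
Backdoor paths from Q to E:
  P1: Q <- B -> E
  P2: Q <- Z -> A -> K <- B -> E
  P3: Q <- Z -> A -> W <- U -> K <- B -> E
  P4: Q <- Z -> A -> W <- K <- B -> E
  P5: Q <- Z -> U -> K <- B -> E
  P6: Q <- Z -> U -> W <- A -> K <- B -> E
  P7: Q <- Z -> U -> W <- K <- B -> E
The empty set is not sufficient: P1 (Q <- B -> E) has no collider blocking it and no conditioned non-collider, so it is open.
Try {B}:
  P1: blocked at fork node B ∈ conditioning set.
  P2: blocked at collider K (neither it nor any descendant is in the conditioning set).
  P3: blocked at collider W (neither it nor any descendant is in the conditioning set).
  P4: blocked at collider W (neither it nor any descendant is in the conditioning set).
  P5: blocked at collider K (neither it nor any descendant is in the conditioning set).
  P6: blocked at collider W (neither it nor any descendant is in the conditioning set).
  P7: blocked at collider W (neither it nor any descendant is in the conditioning set).
{B} contains no descendant of Q and blocks every backdoor path.
No other singleton works — e.g. {Z} leaves P1 open — so {B} is the unique smallest valid adjustment set.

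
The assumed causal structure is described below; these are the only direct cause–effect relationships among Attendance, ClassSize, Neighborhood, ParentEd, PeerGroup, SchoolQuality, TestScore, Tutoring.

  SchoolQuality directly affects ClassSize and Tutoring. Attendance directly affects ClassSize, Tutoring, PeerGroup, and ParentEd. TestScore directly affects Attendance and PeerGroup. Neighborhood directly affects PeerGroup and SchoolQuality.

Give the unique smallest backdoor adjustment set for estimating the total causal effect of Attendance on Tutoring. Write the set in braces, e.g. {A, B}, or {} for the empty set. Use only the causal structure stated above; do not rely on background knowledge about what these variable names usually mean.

{}

Variables eligible for adjustment (non-descendants of Attendance, excluding Attendance and Tutoring): {Neighborhood, SchoolQuality, TestScore}.
Backdoor paths from Attendance to Tutoring:
  P1: Attendance <- TestScore -> PeerGroup <- Neighborhood -> SchoolQuality -> Tutoring
Each backdoor path contains an unconditioned collider, so every path is already blocked with the empty conditioning set:
  P1: blocked at collider PeerGroup (neither it nor any descendant is in the conditioning set).
The empty set is therefore the unique smallest valid set.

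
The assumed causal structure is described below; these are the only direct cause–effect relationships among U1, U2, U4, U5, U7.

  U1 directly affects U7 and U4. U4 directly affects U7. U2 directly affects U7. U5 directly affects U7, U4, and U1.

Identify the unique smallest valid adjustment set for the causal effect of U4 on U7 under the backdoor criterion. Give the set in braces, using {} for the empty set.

{U1, U5}

Variables eligible for adjustment (non-descendants of U4, excluding U4 and U7): {U1, U2, U5}.
Backdoor paths from U4 to U7:
  P1: U4 <- U5 -> U1 -> U7
  P2: U4 <- U5 -> U7
  P3: U4 <- U1 <- U5 -> U7
  P4: U4 <- U1 -> U7
The empty set is not sufficient: P1 (U4 <- U5 -> U1 -> U7) has no collider blocking it and no conditioned non-collider, so it is open.
Try {U1, U5}:
  P1: blocked at fork node U5 ∈ conditioning set.
  P2: blocked at fork node U5 ∈ conditioning set.
  P3: blocked at chain node U1 ∈ conditioning set.
  P4: blocked at fork node U1 ∈ conditioning set.
{U1, U5} contains no descendant of U4 and blocks every backdoor path.
Every element of {U1, U5} is needed (dropping U1 leaves P4 open; dropping U5 leaves P2 open), so no proper subset is valid.
Among all size-2 subsets of the eligible variables, only {U1, U5} blocks every backdoor path, so it is the unique smallest valid adjustment set.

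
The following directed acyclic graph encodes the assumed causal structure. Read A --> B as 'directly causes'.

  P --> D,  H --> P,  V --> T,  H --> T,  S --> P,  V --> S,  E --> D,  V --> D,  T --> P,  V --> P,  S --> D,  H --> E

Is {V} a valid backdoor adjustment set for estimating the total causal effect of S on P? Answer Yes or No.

Yes

Backdoor paths from S to P (paths whose first edge points into S):
  P1: S <- V -> T <- H -> E -> D <- P
  P2: S <- V -> T <- H -> P
  P3: S <- V -> T -> P
  P4: S <- V -> P
  P5: S <- V -> D <- E <- H -> T -> P
  P6: S <- V -> D <- E <- H -> P
  P7: S <- V -> D <- P
Condition 1 (no descendant of S in the set): holds — descendants of S are {D, P}; none are in {V}.
Condition 2 (every backdoor path blocked by {V}):
  P1: blocked at fork node V ∈ conditioning set.
  P2: blocked at fork node V ∈ conditioning set.
  P3: blocked at fork node V ∈ conditioning set.
  P4: blocked at fork node V ∈ conditioning set.
  P5: blocked at fork node V ∈ conditioning set.
  P6: blocked at fork node V ∈ conditioning set.
  P7: blocked at fork node V ∈ conditioning set.
{V} satisfies the backdoor criterion.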